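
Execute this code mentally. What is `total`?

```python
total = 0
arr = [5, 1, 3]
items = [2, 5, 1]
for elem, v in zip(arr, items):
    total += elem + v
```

Let's trace through this code step by step.

Initialize: total = 0
Initialize: arr = [5, 1, 3]
Initialize: items = [2, 5, 1]
Entering loop: for elem, v in zip(arr, items):

After execution: total = 17
17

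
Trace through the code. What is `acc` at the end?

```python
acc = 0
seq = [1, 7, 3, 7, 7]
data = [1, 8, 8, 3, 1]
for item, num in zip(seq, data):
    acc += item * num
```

Let's trace through this code step by step.

Initialize: acc = 0
Initialize: seq = [1, 7, 3, 7, 7]
Initialize: data = [1, 8, 8, 3, 1]
Entering loop: for item, num in zip(seq, data):

After execution: acc = 109
109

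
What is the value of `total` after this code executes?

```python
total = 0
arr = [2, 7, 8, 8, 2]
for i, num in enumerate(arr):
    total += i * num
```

Let's trace through this code step by step.

Initialize: total = 0
Initialize: arr = [2, 7, 8, 8, 2]
Entering loop: for i, num in enumerate(arr):

After execution: total = 55
55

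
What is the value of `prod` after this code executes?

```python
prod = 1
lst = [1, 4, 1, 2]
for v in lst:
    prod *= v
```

Let's trace through this code step by step.

Initialize: prod = 1
Initialize: lst = [1, 4, 1, 2]
Entering loop: for v in lst:

After execution: prod = 8
8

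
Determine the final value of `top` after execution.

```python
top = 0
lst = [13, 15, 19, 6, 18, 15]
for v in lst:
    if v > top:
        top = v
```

Let's trace through this code step by step.

Initialize: top = 0
Initialize: lst = [13, 15, 19, 6, 18, 15]
Entering loop: for v in lst:

After execution: top = 19
19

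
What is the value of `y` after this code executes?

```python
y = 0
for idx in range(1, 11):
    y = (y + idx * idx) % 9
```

Let's trace through this code step by step.

Initialize: y = 0
Entering loop: for idx in range(1, 11):

After execution: y = 7
7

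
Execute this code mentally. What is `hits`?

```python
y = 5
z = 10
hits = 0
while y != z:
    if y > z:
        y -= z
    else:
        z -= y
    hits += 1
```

Let's trace through this code step by step.

Initialize: y = 5
Initialize: z = 10
Initialize: hits = 0
Entering loop: while y != z:

After execution: hits = 1
1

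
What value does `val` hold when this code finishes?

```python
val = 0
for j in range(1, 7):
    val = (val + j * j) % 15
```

Let's trace through this code step by step.

Initialize: val = 0
Entering loop: for j in range(1, 7):

After execution: val = 1
1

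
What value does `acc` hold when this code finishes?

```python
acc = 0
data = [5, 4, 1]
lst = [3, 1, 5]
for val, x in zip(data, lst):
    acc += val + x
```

Let's trace through this code step by step.

Initialize: acc = 0
Initialize: data = [5, 4, 1]
Initialize: lst = [3, 1, 5]
Entering loop: for val, x in zip(data, lst):

After execution: acc = 19
19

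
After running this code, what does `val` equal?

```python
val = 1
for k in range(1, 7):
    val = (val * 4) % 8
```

Let's trace through this code step by step.

Initialize: val = 1
Entering loop: for k in range(1, 7):

After execution: val = 0
0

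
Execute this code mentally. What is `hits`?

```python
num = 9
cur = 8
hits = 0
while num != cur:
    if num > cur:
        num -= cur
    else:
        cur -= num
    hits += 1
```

Let's trace through this code step by step.

Initialize: num = 9
Initialize: cur = 8
Initialize: hits = 0
Entering loop: while num != cur:

After execution: hits = 8
8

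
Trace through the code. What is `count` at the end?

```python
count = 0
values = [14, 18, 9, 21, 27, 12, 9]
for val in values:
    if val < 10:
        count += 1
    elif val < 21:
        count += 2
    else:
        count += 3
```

Let's trace through this code step by step.

Initialize: count = 0
Initialize: values = [14, 18, 9, 21, 27, 12, 9]
Entering loop: for val in values:

After execution: count = 14
14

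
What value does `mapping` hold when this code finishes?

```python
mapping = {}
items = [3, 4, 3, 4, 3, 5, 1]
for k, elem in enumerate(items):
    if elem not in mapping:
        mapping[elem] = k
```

Let's trace through this code step by step.

Initialize: mapping = {}
Initialize: items = [3, 4, 3, 4, 3, 5, 1]
Entering loop: for k, elem in enumerate(items):

After execution: mapping = {3: 0, 4: 1, 5: 5, 1: 6}
{3: 0, 4: 1, 5: 5, 1: 6}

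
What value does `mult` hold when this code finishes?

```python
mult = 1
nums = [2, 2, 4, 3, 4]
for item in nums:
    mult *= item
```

Let's trace through this code step by step.

Initialize: mult = 1
Initialize: nums = [2, 2, 4, 3, 4]
Entering loop: for item in nums:

After execution: mult = 192
192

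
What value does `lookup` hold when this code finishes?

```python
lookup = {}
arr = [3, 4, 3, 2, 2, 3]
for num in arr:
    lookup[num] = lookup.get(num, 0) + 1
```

Let's trace through this code step by step.

Initialize: lookup = {}
Initialize: arr = [3, 4, 3, 2, 2, 3]
Entering loop: for num in arr:

After execution: lookup = {3: 3, 4: 1, 2: 2}
{3: 3, 4: 1, 2: 2}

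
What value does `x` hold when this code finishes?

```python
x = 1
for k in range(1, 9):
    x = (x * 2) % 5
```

Let's trace through this code step by step.

Initialize: x = 1
Entering loop: for k in range(1, 9):

After execution: x = 1
1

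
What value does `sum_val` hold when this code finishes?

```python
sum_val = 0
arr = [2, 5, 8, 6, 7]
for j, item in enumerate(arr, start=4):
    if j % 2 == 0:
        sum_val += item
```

Let's trace through this code step by step.

Initialize: sum_val = 0
Initialize: arr = [2, 5, 8, 6, 7]
Entering loop: for j, item in enumerate(arr, start=4):

After execution: sum_val = 17
17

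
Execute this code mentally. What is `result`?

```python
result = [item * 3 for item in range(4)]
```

Let's trace through this code step by step.

Initialize: result = [item * 3 for item in range(4)]

After execution: result = [0, 3, 6, 9]
[0, 3, 6, 9]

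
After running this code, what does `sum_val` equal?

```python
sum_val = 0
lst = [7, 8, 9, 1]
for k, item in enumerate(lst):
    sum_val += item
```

Let's trace through this code step by step.

Initialize: sum_val = 0
Initialize: lst = [7, 8, 9, 1]
Entering loop: for k, item in enumerate(lst):

After execution: sum_val = 25
25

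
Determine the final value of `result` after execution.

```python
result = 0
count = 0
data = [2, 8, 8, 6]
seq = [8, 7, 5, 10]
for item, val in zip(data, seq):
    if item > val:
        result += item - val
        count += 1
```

Let's trace through this code step by step.

Initialize: result = 0
Initialize: count = 0
Initialize: data = [2, 8, 8, 6]
Initialize: seq = [8, 7, 5, 10]
Entering loop: for item, val in zip(data, seq):

After execution: result = 4
4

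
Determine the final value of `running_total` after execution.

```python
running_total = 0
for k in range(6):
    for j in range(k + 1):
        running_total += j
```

Let's trace through this code step by step.

Initialize: running_total = 0
Entering loop: for k in range(6):

After execution: running_total = 35
35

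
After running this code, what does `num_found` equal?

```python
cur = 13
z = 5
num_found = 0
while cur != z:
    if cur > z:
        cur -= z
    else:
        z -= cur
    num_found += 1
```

Let's trace through this code step by step.

Initialize: cur = 13
Initialize: z = 5
Initialize: num_found = 0
Entering loop: while cur != z:

After execution: num_found = 5
5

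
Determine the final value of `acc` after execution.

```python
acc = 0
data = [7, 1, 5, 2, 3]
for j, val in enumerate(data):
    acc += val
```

Let's trace through this code step by step.

Initialize: acc = 0
Initialize: data = [7, 1, 5, 2, 3]
Entering loop: for j, val in enumerate(data):

After execution: acc = 18
18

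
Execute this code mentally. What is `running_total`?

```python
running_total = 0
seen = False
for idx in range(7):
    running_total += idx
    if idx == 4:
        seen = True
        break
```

Let's trace through this code step by step.

Initialize: running_total = 0
Initialize: seen = False
Entering loop: for idx in range(7):

After execution: running_total = 10
10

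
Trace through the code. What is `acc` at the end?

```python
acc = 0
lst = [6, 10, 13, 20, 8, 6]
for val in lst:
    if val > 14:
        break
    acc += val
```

Let's trace through this code step by step.

Initialize: acc = 0
Initialize: lst = [6, 10, 13, 20, 8, 6]
Entering loop: for val in lst:

After execution: acc = 29
29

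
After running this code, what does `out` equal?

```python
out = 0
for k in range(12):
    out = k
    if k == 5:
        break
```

Let's trace through this code step by step.

Initialize: out = 0
Entering loop: for k in range(12):

After execution: out = 5
5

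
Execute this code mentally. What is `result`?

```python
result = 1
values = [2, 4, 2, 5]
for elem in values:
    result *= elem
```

Let's trace through this code step by step.

Initialize: result = 1
Initialize: values = [2, 4, 2, 5]
Entering loop: for elem in values:

After execution: result = 80
80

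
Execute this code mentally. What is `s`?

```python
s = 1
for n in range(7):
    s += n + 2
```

Let's trace through this code step by step.

Initialize: s = 1
Entering loop: for n in range(7):

After execution: s = 36
36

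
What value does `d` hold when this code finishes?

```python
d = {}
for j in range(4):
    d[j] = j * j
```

Let's trace through this code step by step.

Initialize: d = {}
Entering loop: for j in range(4):

After execution: d = {0: 0, 1: 1, 2: 4, 3: 9}
{0: 0, 1: 1, 2: 4, 3: 9}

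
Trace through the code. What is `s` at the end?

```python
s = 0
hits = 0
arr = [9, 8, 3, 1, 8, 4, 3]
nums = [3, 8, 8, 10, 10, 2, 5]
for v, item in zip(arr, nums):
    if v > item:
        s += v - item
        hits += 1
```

Let's trace through this code step by step.

Initialize: s = 0
Initialize: hits = 0
Initialize: arr = [9, 8, 3, 1, 8, 4, 3]
Initialize: nums = [3, 8, 8, 10, 10, 2, 5]
Entering loop: for v, item in zip(arr, nums):

After execution: s = 8
8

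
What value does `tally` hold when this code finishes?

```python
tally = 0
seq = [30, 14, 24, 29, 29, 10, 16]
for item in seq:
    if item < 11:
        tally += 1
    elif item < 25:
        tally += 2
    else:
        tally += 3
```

Let's trace through this code step by step.

Initialize: tally = 0
Initialize: seq = [30, 14, 24, 29, 29, 10, 16]
Entering loop: for item in seq:

After execution: tally = 16
16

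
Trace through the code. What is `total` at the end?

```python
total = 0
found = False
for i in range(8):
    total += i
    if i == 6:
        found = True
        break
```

Let's trace through this code step by step.

Initialize: total = 0
Initialize: found = False
Entering loop: for i in range(8):

After execution: total = 21
21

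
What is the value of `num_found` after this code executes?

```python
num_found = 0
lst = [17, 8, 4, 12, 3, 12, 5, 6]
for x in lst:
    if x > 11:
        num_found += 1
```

Let's trace through this code step by step.

Initialize: num_found = 0
Initialize: lst = [17, 8, 4, 12, 3, 12, 5, 6]
Entering loop: for x in lst:

After execution: num_found = 3
3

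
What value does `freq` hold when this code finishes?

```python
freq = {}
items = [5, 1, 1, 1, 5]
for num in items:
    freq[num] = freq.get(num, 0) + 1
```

Let's trace through this code step by step.

Initialize: freq = {}
Initialize: items = [5, 1, 1, 1, 5]
Entering loop: for num in items:

After execution: freq = {5: 2, 1: 3}
{5: 2, 1: 3}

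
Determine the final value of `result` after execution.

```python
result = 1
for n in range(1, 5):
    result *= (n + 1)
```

Let's trace through this code step by step.

Initialize: result = 1
Entering loop: for n in range(1, 5):

After execution: result = 120
120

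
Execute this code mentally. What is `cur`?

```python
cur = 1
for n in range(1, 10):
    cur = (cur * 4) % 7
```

Let's trace through this code step by step.

Initialize: cur = 1
Entering loop: for n in range(1, 10):

After execution: cur = 1
1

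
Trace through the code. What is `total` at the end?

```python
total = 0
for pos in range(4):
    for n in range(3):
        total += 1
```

Let's trace through this code step by step.

Initialize: total = 0
Entering loop: for pos in range(4):

After execution: total = 12
12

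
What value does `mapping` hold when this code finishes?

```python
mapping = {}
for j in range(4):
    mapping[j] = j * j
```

Let's trace through this code step by step.

Initialize: mapping = {}
Entering loop: for j in range(4):

After execution: mapping = {0: 0, 1: 1, 2: 4, 3: 9}
{0: 0, 1: 1, 2: 4, 3: 9}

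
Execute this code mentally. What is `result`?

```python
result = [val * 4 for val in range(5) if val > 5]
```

Let's trace through this code step by step.

Initialize: result = [val * 4 for val in range(5) if val > 5]

After execution: result = []
[]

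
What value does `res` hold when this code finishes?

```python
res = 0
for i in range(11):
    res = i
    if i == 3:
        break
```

Let's trace through this code step by step.

Initialize: res = 0
Entering loop: for i in range(11):

After execution: res = 3
3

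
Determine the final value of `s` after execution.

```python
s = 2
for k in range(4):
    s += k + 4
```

Let's trace through this code step by step.

Initialize: s = 2
Entering loop: for k in range(4):

After execution: s = 24
24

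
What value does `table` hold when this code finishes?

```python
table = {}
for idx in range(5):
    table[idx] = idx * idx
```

Let's trace through this code step by step.

Initialize: table = {}
Entering loop: for idx in range(5):

After execution: table = {0: 0, 1: 1, 2: 4, 3: 9, 4: 16}
{0: 0, 1: 1, 2: 4, 3: 9, 4: 16}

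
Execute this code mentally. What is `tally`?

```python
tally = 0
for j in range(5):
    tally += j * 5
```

Let's trace through this code step by step.

Initialize: tally = 0
Entering loop: for j in range(5):

After execution: tally = 50
50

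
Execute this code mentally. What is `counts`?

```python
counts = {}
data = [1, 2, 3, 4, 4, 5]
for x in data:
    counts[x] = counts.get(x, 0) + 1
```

Let's trace through this code step by step.

Initialize: counts = {}
Initialize: data = [1, 2, 3, 4, 4, 5]
Entering loop: for x in data:

After execution: counts = {1: 1, 2: 1, 3: 1, 4: 2, 5: 1}
{1: 1, 2: 1, 3: 1, 4: 2, 5: 1}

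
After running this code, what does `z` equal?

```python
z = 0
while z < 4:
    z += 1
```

Let's trace through this code step by step.

Initialize: z = 0
Entering loop: while z < 4:

After execution: z = 4
4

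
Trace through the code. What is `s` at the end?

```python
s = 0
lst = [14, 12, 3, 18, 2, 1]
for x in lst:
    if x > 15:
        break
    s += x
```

Let's trace through this code step by step.

Initialize: s = 0
Initialize: lst = [14, 12, 3, 18, 2, 1]
Entering loop: for x in lst:

After execution: s = 29
29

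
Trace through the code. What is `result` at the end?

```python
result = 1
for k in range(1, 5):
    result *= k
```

Let's trace through this code step by step.

Initialize: result = 1
Entering loop: for k in range(1, 5):

After execution: result = 24
24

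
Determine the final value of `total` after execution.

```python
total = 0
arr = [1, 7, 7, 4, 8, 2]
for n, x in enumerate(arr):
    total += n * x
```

Let's trace through this code step by step.

Initialize: total = 0
Initialize: arr = [1, 7, 7, 4, 8, 2]
Entering loop: for n, x in enumerate(arr):

After execution: total = 75
75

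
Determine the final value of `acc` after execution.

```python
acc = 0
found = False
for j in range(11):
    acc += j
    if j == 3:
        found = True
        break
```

Let's trace through this code step by step.

Initialize: acc = 0
Initialize: found = False
Entering loop: for j in range(11):

After execution: acc = 6
6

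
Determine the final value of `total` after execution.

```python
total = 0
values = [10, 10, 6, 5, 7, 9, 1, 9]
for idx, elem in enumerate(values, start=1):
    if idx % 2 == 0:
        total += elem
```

Let's trace through this code step by step.

Initialize: total = 0
Initialize: values = [10, 10, 6, 5, 7, 9, 1, 9]
Entering loop: for idx, elem in enumerate(values, start=1):

After execution: total = 33
33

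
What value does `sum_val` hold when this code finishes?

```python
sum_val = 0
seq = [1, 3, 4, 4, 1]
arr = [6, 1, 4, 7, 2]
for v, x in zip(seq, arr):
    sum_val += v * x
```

Let's trace through this code step by step.

Initialize: sum_val = 0
Initialize: seq = [1, 3, 4, 4, 1]
Initialize: arr = [6, 1, 4, 7, 2]
Entering loop: for v, x in zip(seq, arr):

After execution: sum_val = 55
55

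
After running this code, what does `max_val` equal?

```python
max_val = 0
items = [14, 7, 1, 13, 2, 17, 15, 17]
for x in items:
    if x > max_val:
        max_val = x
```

Let's trace through this code step by step.

Initialize: max_val = 0
Initialize: items = [14, 7, 1, 13, 2, 17, 15, 17]
Entering loop: for x in items:

After execution: max_val = 17
17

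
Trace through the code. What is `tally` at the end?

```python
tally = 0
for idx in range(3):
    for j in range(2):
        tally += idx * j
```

Let's trace through this code step by step.

Initialize: tally = 0
Entering loop: for idx in range(3):

After execution: tally = 3
3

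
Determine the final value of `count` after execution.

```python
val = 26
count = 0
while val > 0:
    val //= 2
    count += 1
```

Let's trace through this code step by step.

Initialize: val = 26
Initialize: count = 0
Entering loop: while val > 0:

After execution: count = 5
5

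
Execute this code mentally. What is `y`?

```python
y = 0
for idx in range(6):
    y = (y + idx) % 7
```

Let's trace through this code step by step.

Initialize: y = 0
Entering loop: for idx in range(6):

After execution: y = 1
1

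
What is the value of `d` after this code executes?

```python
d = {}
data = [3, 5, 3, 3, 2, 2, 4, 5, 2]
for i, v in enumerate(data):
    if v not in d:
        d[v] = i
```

Let's trace through this code step by step.

Initialize: d = {}
Initialize: data = [3, 5, 3, 3, 2, 2, 4, 5, 2]
Entering loop: for i, v in enumerate(data):

After execution: d = {3: 0, 5: 1, 2: 4, 4: 6}
{3: 0, 5: 1, 2: 4, 4: 6}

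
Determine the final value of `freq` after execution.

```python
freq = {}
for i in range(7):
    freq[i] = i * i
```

Let's trace through this code step by step.

Initialize: freq = {}
Entering loop: for i in range(7):

After execution: freq = {0: 0, 1: 1, 2: 4, 3: 9, 4: 16, 5: 25, 6: 36}
{0: 0, 1: 1, 2: 4, 3: 9, 4: 16, 5: 25, 6: 36}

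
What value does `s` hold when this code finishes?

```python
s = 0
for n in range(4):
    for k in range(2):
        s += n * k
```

Let's trace through this code step by step.

Initialize: s = 0
Entering loop: for n in range(4):

After execution: s = 6
6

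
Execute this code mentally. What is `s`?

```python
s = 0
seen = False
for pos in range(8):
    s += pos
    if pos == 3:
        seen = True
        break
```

Let's trace through this code step by step.

Initialize: s = 0
Initialize: seen = False
Entering loop: for pos in range(8):

After execution: s = 6
6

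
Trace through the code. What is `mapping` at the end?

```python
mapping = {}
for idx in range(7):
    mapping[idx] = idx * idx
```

Let's trace through this code step by step.

Initialize: mapping = {}
Entering loop: for idx in range(7):

After execution: mapping = {0: 0, 1: 1, 2: 4, 3: 9, 4: 16, 5: 25, 6: 36}
{0: 0, 1: 1, 2: 4, 3: 9, 4: 16, 5: 25, 6: 36}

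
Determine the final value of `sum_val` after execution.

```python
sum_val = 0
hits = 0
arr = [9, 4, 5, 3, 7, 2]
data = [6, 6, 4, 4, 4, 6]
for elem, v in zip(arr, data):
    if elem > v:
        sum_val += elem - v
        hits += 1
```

Let's trace through this code step by step.

Initialize: sum_val = 0
Initialize: hits = 0
Initialize: arr = [9, 4, 5, 3, 7, 2]
Initialize: data = [6, 6, 4, 4, 4, 6]
Entering loop: for elem, v in zip(arr, data):

After execution: sum_val = 7
7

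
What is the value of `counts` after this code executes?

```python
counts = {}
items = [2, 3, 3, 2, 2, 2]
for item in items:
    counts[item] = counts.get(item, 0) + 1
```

Let's trace through this code step by step.

Initialize: counts = {}
Initialize: items = [2, 3, 3, 2, 2, 2]
Entering loop: for item in items:

After execution: counts = {2: 4, 3: 2}
{2: 4, 3: 2}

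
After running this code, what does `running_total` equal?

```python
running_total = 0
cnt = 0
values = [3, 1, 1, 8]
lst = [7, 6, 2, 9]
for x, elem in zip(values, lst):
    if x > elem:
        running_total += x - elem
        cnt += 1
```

Let's trace through this code step by step.

Initialize: running_total = 0
Initialize: cnt = 0
Initialize: values = [3, 1, 1, 8]
Initialize: lst = [7, 6, 2, 9]
Entering loop: for x, elem in zip(values, lst):

After execution: running_total = 0
0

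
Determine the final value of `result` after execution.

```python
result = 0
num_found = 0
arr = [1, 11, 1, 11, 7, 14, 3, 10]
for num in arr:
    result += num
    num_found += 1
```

Let's trace through this code step by step.

Initialize: result = 0
Initialize: num_found = 0
Initialize: arr = [1, 11, 1, 11, 7, 14, 3, 10]
Entering loop: for num in arr:

After execution: result = 58
58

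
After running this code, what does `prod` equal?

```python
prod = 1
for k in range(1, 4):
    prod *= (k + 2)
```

Let's trace through this code step by step.

Initialize: prod = 1
Entering loop: for k in range(1, 4):

After execution: prod = 60
60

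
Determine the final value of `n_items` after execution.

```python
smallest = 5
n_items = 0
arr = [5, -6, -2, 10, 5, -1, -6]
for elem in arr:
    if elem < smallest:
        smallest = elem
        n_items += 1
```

Let's trace through this code step by step.

Initialize: smallest = 5
Initialize: n_items = 0
Initialize: arr = [5, -6, -2, 10, 5, -1, -6]
Entering loop: for elem in arr:

After execution: n_items = 1
1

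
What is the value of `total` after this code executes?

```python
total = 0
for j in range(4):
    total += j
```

Let's trace through this code step by step.

Initialize: total = 0
Entering loop: for j in range(4):

After execution: total = 6
6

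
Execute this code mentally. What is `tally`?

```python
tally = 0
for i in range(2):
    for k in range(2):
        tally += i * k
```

Let's trace through this code step by step.

Initialize: tally = 0
Entering loop: for i in range(2):

After execution: tally = 1
1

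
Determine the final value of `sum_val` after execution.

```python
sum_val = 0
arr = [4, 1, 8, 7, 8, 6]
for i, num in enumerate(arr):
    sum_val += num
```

Let's trace through this code step by step.

Initialize: sum_val = 0
Initialize: arr = [4, 1, 8, 7, 8, 6]
Entering loop: for i, num in enumerate(arr):

After execution: sum_val = 34
34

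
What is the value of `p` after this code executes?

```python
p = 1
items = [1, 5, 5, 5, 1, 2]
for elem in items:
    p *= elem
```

Let's trace through this code step by step.

Initialize: p = 1
Initialize: items = [1, 5, 5, 5, 1, 2]
Entering loop: for elem in items:

After execution: p = 250
250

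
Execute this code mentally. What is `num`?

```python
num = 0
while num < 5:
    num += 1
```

Let's trace through this code step by step.

Initialize: num = 0
Entering loop: while num < 5:

After execution: num = 5
5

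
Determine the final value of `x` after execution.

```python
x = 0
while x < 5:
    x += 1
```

Let's trace through this code step by step.

Initialize: x = 0
Entering loop: while x < 5:

After execution: x = 5
5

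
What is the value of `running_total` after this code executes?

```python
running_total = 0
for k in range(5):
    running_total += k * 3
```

Let's trace through this code step by step.

Initialize: running_total = 0
Entering loop: for k in range(5):

After execution: running_total = 30
30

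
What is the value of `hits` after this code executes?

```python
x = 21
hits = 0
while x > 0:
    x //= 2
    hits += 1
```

Let's trace through this code step by step.

Initialize: x = 21
Initialize: hits = 0
Entering loop: while x > 0:

After execution: hits = 5
5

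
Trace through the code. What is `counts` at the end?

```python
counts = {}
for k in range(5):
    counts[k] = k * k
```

Let's trace through this code step by step.

Initialize: counts = {}
Entering loop: for k in range(5):

After execution: counts = {0: 0, 1: 1, 2: 4, 3: 9, 4: 16}
{0: 0, 1: 1, 2: 4, 3: 9, 4: 16}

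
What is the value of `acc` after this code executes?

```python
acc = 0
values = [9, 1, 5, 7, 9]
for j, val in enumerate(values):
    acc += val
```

Let's trace through this code step by step.

Initialize: acc = 0
Initialize: values = [9, 1, 5, 7, 9]
Entering loop: for j, val in enumerate(values):

After execution: acc = 31
31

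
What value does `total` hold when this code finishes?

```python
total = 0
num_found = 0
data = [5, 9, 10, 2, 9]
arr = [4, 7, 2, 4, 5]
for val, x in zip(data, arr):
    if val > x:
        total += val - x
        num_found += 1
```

Let's trace through this code step by step.

Initialize: total = 0
Initialize: num_found = 0
Initialize: data = [5, 9, 10, 2, 9]
Initialize: arr = [4, 7, 2, 4, 5]
Entering loop: for val, x in zip(data, arr):

After execution: total = 15
15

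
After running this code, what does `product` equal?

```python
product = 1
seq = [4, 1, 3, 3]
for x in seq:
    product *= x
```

Let's trace through this code step by step.

Initialize: product = 1
Initialize: seq = [4, 1, 3, 3]
Entering loop: for x in seq:

After execution: product = 36
36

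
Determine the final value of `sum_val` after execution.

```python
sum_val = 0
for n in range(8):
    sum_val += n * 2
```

Let's trace through this code step by step.

Initialize: sum_val = 0
Entering loop: for n in range(8):

After execution: sum_val = 56
56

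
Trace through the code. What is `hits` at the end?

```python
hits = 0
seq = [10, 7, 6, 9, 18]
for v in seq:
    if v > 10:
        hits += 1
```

Let's trace through this code step by step.

Initialize: hits = 0
Initialize: seq = [10, 7, 6, 9, 18]
Entering loop: for v in seq:

After execution: hits = 1
1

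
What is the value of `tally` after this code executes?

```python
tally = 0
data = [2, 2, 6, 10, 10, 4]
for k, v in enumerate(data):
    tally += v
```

Let's trace through this code step by step.

Initialize: tally = 0
Initialize: data = [2, 2, 6, 10, 10, 4]
Entering loop: for k, v in enumerate(data):

After execution: tally = 34
34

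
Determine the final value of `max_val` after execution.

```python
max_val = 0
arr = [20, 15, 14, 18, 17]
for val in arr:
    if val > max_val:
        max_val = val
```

Let's trace through this code step by step.

Initialize: max_val = 0
Initialize: arr = [20, 15, 14, 18, 17]
Entering loop: for val in arr:

After execution: max_val = 20
20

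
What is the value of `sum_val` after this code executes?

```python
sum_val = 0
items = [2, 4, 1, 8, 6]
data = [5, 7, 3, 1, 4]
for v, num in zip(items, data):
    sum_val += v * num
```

Let's trace through this code step by step.

Initialize: sum_val = 0
Initialize: items = [2, 4, 1, 8, 6]
Initialize: data = [5, 7, 3, 1, 4]
Entering loop: for v, num in zip(items, data):

After execution: sum_val = 73
73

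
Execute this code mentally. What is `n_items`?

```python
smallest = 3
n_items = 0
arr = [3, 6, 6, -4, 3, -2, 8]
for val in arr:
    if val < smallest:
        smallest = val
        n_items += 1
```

Let's trace through this code step by step.

Initialize: smallest = 3
Initialize: n_items = 0
Initialize: arr = [3, 6, 6, -4, 3, -2, 8]
Entering loop: for val in arr:

After execution: n_items = 1
1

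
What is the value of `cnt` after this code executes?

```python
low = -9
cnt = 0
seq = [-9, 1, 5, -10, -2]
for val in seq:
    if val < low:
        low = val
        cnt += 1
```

Let's trace through this code step by step.

Initialize: low = -9
Initialize: cnt = 0
Initialize: seq = [-9, 1, 5, -10, -2]
Entering loop: for val in seq:

After execution: cnt = 1
1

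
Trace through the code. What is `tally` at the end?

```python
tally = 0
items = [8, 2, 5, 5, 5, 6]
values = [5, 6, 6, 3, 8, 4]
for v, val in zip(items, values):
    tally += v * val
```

Let's trace through this code step by step.

Initialize: tally = 0
Initialize: items = [8, 2, 5, 5, 5, 6]
Initialize: values = [5, 6, 6, 3, 8, 4]
Entering loop: for v, val in zip(items, values):

After execution: tally = 161
161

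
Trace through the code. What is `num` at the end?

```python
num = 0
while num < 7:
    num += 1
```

Let's trace through this code step by step.

Initialize: num = 0
Entering loop: while num < 7:

After execution: num = 7
7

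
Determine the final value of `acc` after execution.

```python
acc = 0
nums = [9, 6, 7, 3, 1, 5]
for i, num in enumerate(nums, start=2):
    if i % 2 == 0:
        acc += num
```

Let's trace through this code step by step.

Initialize: acc = 0
Initialize: nums = [9, 6, 7, 3, 1, 5]
Entering loop: for i, num in enumerate(nums, start=2):

After execution: acc = 17
17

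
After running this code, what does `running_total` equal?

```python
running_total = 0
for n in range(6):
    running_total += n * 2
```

Let's trace through this code step by step.

Initialize: running_total = 0
Entering loop: for n in range(6):

After execution: running_total = 30
30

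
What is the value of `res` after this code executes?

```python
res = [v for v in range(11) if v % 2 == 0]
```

Let's trace through this code step by step.

Initialize: res = [v for v in range(11) if v % 2 == 0]

After execution: res = [0, 2, 4, 6, 8, 10]
[0, 2, 4, 6, 8, 10]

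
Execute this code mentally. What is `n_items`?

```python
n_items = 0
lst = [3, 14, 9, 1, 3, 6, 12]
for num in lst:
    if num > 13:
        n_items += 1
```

Let's trace through this code step by step.

Initialize: n_items = 0
Initialize: lst = [3, 14, 9, 1, 3, 6, 12]
Entering loop: for num in lst:

After execution: n_items = 1
1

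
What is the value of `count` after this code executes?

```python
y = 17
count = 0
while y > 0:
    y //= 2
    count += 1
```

Let's trace through this code step by step.

Initialize: y = 17
Initialize: count = 0
Entering loop: while y > 0:

After execution: count = 5
5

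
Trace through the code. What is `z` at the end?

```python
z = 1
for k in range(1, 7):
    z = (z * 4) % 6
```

Let's trace through this code step by step.

Initialize: z = 1
Entering loop: for k in range(1, 7):

After execution: z = 4
4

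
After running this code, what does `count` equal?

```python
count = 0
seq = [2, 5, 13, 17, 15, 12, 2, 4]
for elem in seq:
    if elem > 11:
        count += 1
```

Let's trace through this code step by step.

Initialize: count = 0
Initialize: seq = [2, 5, 13, 17, 15, 12, 2, 4]
Entering loop: for elem in seq:

After execution: count = 4
4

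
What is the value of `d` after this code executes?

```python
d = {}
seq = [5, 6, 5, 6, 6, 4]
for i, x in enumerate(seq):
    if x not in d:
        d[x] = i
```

Let's trace through this code step by step.

Initialize: d = {}
Initialize: seq = [5, 6, 5, 6, 6, 4]
Entering loop: for i, x in enumerate(seq):

After execution: d = {5: 0, 6: 1, 4: 5}
{5: 0, 6: 1, 4: 5}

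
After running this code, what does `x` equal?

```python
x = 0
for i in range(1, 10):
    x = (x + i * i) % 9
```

Let's trace through this code step by step.

Initialize: x = 0
Entering loop: for i in range(1, 10):

After execution: x = 6
6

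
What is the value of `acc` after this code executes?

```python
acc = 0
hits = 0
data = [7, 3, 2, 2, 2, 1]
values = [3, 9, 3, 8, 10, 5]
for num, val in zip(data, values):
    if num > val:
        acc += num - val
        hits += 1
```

Let's trace through this code step by step.

Initialize: acc = 0
Initialize: hits = 0
Initialize: data = [7, 3, 2, 2, 2, 1]
Initialize: values = [3, 9, 3, 8, 10, 5]
Entering loop: for num, val in zip(data, values):

After execution: acc = 4
4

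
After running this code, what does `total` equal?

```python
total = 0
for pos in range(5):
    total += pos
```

Let's trace through this code step by step.

Initialize: total = 0
Entering loop: for pos in range(5):

After execution: total = 10
10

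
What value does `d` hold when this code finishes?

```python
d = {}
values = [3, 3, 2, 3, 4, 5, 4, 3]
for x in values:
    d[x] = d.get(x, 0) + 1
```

Let's trace through this code step by step.

Initialize: d = {}
Initialize: values = [3, 3, 2, 3, 4, 5, 4, 3]
Entering loop: for x in values:

After execution: d = {3: 4, 2: 1, 4: 2, 5: 1}
{3: 4, 2: 1, 4: 2, 5: 1}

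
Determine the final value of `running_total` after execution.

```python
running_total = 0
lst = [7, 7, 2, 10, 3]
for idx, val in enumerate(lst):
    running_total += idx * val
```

Let's trace through this code step by step.

Initialize: running_total = 0
Initialize: lst = [7, 7, 2, 10, 3]
Entering loop: for idx, val in enumerate(lst):

After execution: running_total = 53
53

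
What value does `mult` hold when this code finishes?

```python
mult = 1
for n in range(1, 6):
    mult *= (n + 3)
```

Let's trace through this code step by step.

Initialize: mult = 1
Entering loop: for n in range(1, 6):

After execution: mult = 6720
6720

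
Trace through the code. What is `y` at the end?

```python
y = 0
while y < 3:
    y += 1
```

Let's trace through this code step by step.

Initialize: y = 0
Entering loop: while y < 3:

After execution: y = 3
3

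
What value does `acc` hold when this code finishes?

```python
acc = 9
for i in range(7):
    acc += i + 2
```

Let's trace through this code step by step.

Initialize: acc = 9
Entering loop: for i in range(7):

After execution: acc = 44
44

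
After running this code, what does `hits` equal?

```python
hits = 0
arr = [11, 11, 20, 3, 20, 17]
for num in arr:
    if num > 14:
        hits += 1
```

Let's trace through this code step by step.

Initialize: hits = 0
Initialize: arr = [11, 11, 20, 3, 20, 17]
Entering loop: for num in arr:

After execution: hits = 3
3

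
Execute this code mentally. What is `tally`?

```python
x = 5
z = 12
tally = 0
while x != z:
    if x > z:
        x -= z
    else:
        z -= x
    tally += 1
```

Let's trace through this code step by step.

Initialize: x = 5
Initialize: z = 12
Initialize: tally = 0
Entering loop: while x != z:

After execution: tally = 5
5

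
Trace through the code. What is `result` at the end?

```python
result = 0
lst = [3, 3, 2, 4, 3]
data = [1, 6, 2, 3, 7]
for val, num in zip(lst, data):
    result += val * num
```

Let's trace through this code step by step.

Initialize: result = 0
Initialize: lst = [3, 3, 2, 4, 3]
Initialize: data = [1, 6, 2, 3, 7]
Entering loop: for val, num in zip(lst, data):

After execution: result = 58
58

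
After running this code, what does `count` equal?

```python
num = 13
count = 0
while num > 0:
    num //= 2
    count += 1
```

Let's trace through this code step by step.

Initialize: num = 13
Initialize: count = 0
Entering loop: while num > 0:

After execution: count = 4
4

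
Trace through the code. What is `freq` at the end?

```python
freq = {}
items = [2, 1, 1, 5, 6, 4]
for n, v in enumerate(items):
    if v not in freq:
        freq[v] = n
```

Let's trace through this code step by step.

Initialize: freq = {}
Initialize: items = [2, 1, 1, 5, 6, 4]
Entering loop: for n, v in enumerate(items):

After execution: freq = {2: 0, 1: 1, 5: 3, 6: 4, 4: 5}
{2: 0, 1: 1, 5: 3, 6: 4, 4: 5}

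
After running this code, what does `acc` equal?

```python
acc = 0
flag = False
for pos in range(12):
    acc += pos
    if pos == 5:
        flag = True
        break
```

Let's trace through this code step by step.

Initialize: acc = 0
Initialize: flag = False
Entering loop: for pos in range(12):

After execution: acc = 15
15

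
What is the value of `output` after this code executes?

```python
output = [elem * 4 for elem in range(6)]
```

Let's trace through this code step by step.

Initialize: output = [elem * 4 for elem in range(6)]

After execution: output = [0, 4, 8, 12, 16, 20]
[0, 4, 8, 12, 16, 20]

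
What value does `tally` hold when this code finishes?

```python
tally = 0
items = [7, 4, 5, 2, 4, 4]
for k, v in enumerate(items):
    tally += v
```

Let's trace through this code step by step.

Initialize: tally = 0
Initialize: items = [7, 4, 5, 2, 4, 4]
Entering loop: for k, v in enumerate(items):

After execution: tally = 26
26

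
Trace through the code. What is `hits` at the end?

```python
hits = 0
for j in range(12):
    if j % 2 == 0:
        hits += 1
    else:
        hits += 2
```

Let's trace through this code step by step.

Initialize: hits = 0
Entering loop: for j in range(12):

After execution: hits = 18
18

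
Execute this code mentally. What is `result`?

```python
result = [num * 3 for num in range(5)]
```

Let's trace through this code step by step.

Initialize: result = [num * 3 for num in range(5)]

After execution: result = [0, 3, 6, 9, 12]
[0, 3, 6, 9, 12]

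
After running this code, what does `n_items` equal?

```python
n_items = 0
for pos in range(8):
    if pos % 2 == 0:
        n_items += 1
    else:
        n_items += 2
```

Let's trace through this code step by step.

Initialize: n_items = 0
Entering loop: for pos in range(8):

After execution: n_items = 12
12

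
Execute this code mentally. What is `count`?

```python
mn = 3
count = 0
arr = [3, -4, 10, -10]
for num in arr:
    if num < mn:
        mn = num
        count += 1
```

Let's trace through this code step by step.

Initialize: mn = 3
Initialize: count = 0
Initialize: arr = [3, -4, 10, -10]
Entering loop: for num in arr:

After execution: count = 2
2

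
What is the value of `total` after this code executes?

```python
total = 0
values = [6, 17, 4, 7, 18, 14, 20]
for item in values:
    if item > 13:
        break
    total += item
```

Let's trace through this code step by step.

Initialize: total = 0
Initialize: values = [6, 17, 4, 7, 18, 14, 20]
Entering loop: for item in values:

After execution: total = 6
6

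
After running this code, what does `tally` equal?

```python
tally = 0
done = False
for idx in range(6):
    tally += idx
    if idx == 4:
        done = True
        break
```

Let's trace through this code step by step.

Initialize: tally = 0
Initialize: done = False
Entering loop: for idx in range(6):

After execution: tally = 10
10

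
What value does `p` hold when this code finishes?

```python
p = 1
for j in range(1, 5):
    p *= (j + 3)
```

Let's trace through this code step by step.

Initialize: p = 1
Entering loop: for j in range(1, 5):

After execution: p = 840
840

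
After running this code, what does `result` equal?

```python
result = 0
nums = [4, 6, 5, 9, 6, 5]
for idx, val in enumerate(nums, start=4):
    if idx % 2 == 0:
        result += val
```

Let's trace through this code step by step.

Initialize: result = 0
Initialize: nums = [4, 6, 5, 9, 6, 5]
Entering loop: for idx, val in enumerate(nums, start=4):

After execution: result = 15
15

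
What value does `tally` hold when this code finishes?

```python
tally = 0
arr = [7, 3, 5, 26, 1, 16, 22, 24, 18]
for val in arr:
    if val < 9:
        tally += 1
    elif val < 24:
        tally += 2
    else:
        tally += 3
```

Let's trace through this code step by step.

Initialize: tally = 0
Initialize: arr = [7, 3, 5, 26, 1, 16, 22, 24, 18]
Entering loop: for val in arr:

After execution: tally = 16
16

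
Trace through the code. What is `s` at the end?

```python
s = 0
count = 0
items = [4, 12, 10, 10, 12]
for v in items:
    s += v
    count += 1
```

Let's trace through this code step by step.

Initialize: s = 0
Initialize: count = 0
Initialize: items = [4, 12, 10, 10, 12]
Entering loop: for v in items:

After execution: s = 48
48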